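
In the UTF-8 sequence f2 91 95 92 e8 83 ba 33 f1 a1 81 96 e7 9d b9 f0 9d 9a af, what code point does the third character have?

U+0033

Offset 0: leading byte 0xF2 = 11110010 → 4-byte char #1 = F2 91 95 92.
Offset 4: leading byte 0xE8 = 11101000 → 3-byte char #2 = E8 83 BA.
Offset 7: leading byte 0x33 = 00110011 → 1-byte char #3 = 33.
Leading byte 0x33 = 00110011 matches 0xxxxxxx → 1-byte sequence.
Byte 1: 0x33 = 00110011, payload 0110011 (7 bits).
Concatenate: 0110011 = 0x33 (7 bits → U+0033).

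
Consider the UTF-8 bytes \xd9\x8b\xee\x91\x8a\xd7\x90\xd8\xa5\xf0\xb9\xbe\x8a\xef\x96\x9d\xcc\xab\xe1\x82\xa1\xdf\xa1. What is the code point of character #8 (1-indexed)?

U+10A1

Offset 0: leading byte 0xD9 = 11011001 → 2-byte char #1 = D9 8B.
Offset 2: leading byte 0xEE = 11101110 → 3-byte char #2 = EE 91 8A.
Offset 5: leading byte 0xD7 = 11010111 → 2-byte char #3 = D7 90.
Offset 7: leading byte 0xD8 = 11011000 → 2-byte char #4 = D8 A5.
Offset 9: leading byte 0xF0 = 11110000 → 4-byte char #5 = F0 B9 BE 8A.
Offset 13: leading byte 0xEF = 11101111 → 3-byte char #6 = EF 96 9D.
Offset 16: leading byte 0xCC = 11001100 → 2-byte char #7 = CC AB.
Offset 18: leading byte 0xE1 = 11100001 → 3-byte char #8 = E1 82 A1.
Leading byte 0xE1 = 11100001 matches 1110xxxx → 3-byte sequence.
Byte 1: 0xE1 = 11100001, payload 0001 (4 bits).
Byte 2: 0x82 = 10000010 (10xxxxxx ✓), payload 000010.
Byte 3: 0xA1 = 10100001 (10xxxxxx ✓), payload 100001.
Concatenate: 0001000010100001 = 0x10A1 (16 bits → U+10A1).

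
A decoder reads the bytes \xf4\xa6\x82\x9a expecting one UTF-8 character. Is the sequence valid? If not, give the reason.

Leading byte 0xF4 = 11110100 → 4-byte form.
Payload = 0x12609A, which exceeds U+10FFFF, the maximum Unicode code point. (Leading bytes F5–FF, or F4 followed by ≥ 0x90, are invalid.)

invalid (encodes a value above U+10FFFF)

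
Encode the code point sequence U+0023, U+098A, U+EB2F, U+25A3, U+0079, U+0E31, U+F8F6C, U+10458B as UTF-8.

U+0023: 1-byte form → 23.
U+098A: 3-byte form → E0 A6 8A.
U+EB2F: 3-byte form → EE AC AF.
U+25A3: 3-byte form → E2 96 A3.
U+0079: 1-byte form → 79.
U+0E31: 3-byte form → E0 B8 B1.
U+F8F6C: 4-byte form → F3 B8 BD AC.
U+10458B: 4-byte form → F4 84 96 8B.
Concatenated (22 bytes): 23 E0 A6 8A EE AC AF E2 96 A3 79 E0 B8 B1 F3 B8 BD AC F4 84 96 8B.

23 E0 A6 8A EE AC AF E2 96 A3 79 E0 B8 B1 F3 B8 BD AC F4 84 96 8B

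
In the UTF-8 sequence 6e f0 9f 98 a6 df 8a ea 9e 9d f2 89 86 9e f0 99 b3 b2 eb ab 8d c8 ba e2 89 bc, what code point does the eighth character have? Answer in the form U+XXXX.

U+023A

Offset 0: leading byte 0x6E = 01101110 → 1-byte char #1 = 6E.
Offset 1: leading byte 0xF0 = 11110000 → 4-byte char #2 = F0 9F 98 A6.
Offset 5: leading byte 0xDF = 11011111 → 2-byte char #3 = DF 8A.
Offset 7: leading byte 0xEA = 11101010 → 3-byte char #4 = EA 9E 9D.
Offset 10: leading byte 0xF2 = 11110010 → 4-byte char #5 = F2 89 86 9E.
Offset 14: leading byte 0xF0 = 11110000 → 4-byte char #6 = F0 99 B3 B2.
Offset 18: leading byte 0xEB = 11101011 → 3-byte char #7 = EB AB 8D.
Offset 21: leading byte 0xC8 = 11001000 → 2-byte char #8 = C8 BA.
Leading byte 0xC8 = 11001000 matches 110xxxxx → 2-byte sequence.
Byte 1: 0xC8 = 11001000, payload 01000 (5 bits).
Byte 2: 0xBA = 10111010 (10xxxxxx ✓), payload 111010.
Concatenate: 01000111010 = 0x23A (11 bits → U+023A).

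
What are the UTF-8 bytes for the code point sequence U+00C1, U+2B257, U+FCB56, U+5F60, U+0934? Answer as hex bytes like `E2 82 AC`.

U+00C1: 2-byte form → C3 81.
U+2B257: 4-byte form → F0 AB 89 97.
U+FCB56: 4-byte form → F3 BC AD 96.
U+5F60: 3-byte form → E5 BD A0.
U+0934: 3-byte form → E0 A4 B4.
Concatenated (16 bytes): C3 81 F0 AB 89 97 F3 BC AD 96 E5 BD A0 E0 A4 B4.

C3 81 F0 AB 89 97 F3 BC AD 96 E5 BD A0 E0 A4 B4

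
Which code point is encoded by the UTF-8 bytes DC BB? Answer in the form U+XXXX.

Leading byte 0xDC = 11011100 matches 110xxxxx → 2-byte sequence.
Byte 1: 0xDC = 11011100, payload 11100 (5 bits).
Byte 2: 0xBB = 10111011 (10xxxxxx ✓), payload 111011.
Concatenate: 11100111011 = 0x73B (11 bits → U+073B).

U+073B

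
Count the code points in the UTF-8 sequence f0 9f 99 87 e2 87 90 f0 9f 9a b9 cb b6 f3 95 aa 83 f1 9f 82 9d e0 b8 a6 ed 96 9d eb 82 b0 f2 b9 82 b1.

10

Byte at offset 0: 0xF0 = 11110000 → 4-byte char (#1). Advance 4.
Byte at offset 4: 0xE2 = 11100010 → 3-byte char (#2). Advance 3.
Byte at offset 7: 0xF0 = 11110000 → 4-byte char (#3). Advance 4.
Byte at offset 11: 0xCB = 11001011 → 2-byte char (#4). Advance 2.
Byte at offset 13: 0xF3 = 11110011 → 4-byte char (#5). Advance 4.
Byte at offset 17: 0xF1 = 11110001 → 4-byte char (#6). Advance 4.
Byte at offset 21: 0xE0 = 11100000 → 3-byte char (#7). Advance 3.
Byte at offset 24: 0xED = 11101101 → 3-byte char (#8). Advance 3.
Byte at offset 27: 0xEB = 11101011 → 3-byte char (#9). Advance 3.
Byte at offset 30: 0xF2 = 11110010 → 4-byte char (#10). Advance 4.
Reached end at offset 34 after 10 code points.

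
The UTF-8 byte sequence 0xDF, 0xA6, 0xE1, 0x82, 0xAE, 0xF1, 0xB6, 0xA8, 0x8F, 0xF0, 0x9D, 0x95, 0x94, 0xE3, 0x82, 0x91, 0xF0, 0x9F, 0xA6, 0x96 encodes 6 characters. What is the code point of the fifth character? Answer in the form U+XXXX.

U+3091

Offset 0: leading byte 0xDF = 11011111 → 2-byte char #1 = DF A6.
Offset 2: leading byte 0xE1 = 11100001 → 3-byte char #2 = E1 82 AE.
Offset 5: leading byte 0xF1 = 11110001 → 4-byte char #3 = F1 B6 A8 8F.
Offset 9: leading byte 0xF0 = 11110000 → 4-byte char #4 = F0 9D 95 94.
Offset 13: leading byte 0xE3 = 11100011 → 3-byte char #5 = E3 82 91.
Leading byte 0xE3 = 11100011 matches 1110xxxx → 3-byte sequence.
Byte 1: 0xE3 = 11100011, payload 0011 (4 bits).
Byte 2: 0x82 = 10000010 (10xxxxxx ✓), payload 000010.
Byte 3: 0x91 = 10010001 (10xxxxxx ✓), payload 010001.
Concatenate: 0011000010010001 = 0x3091 (16 bits → U+3091).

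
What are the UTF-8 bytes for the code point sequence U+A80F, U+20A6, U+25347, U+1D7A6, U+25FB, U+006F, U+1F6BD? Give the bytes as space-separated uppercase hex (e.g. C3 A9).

EA A0 8F E2 82 A6 F0 A5 8D 87 F0 9D 9E A6 E2 97 BB 6F F0 9F 9A BD

U+A80F: 3-byte form → EA A0 8F.
U+20A6: 3-byte form → E2 82 A6.
U+25347: 4-byte form → F0 A5 8D 87.
U+1D7A6: 4-byte form → F0 9D 9E A6.
U+25FB: 3-byte form → E2 97 BB.
U+006F: 1-byte form → 6F.
U+1F6BD: 4-byte form → F0 9F 9A BD.
Concatenated (22 bytes): EA A0 8F E2 82 A6 F0 A5 8D 87 F0 9D 9E A6 E2 97 BB 6F F0 9F 9A BD.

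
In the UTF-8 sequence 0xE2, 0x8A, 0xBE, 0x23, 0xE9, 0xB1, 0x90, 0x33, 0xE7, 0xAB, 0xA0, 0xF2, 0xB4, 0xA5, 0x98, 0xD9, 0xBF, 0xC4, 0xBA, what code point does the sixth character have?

U+B4958

Offset 0: leading byte 0xE2 = 11100010 → 3-byte char #1 = E2 8A BE.
Offset 3: leading byte 0x23 = 00100011 → 1-byte char #2 = 23.
Offset 4: leading byte 0xE9 = 11101001 → 3-byte char #3 = E9 B1 90.
Offset 7: leading byte 0x33 = 00110011 → 1-byte char #4 = 33.
Offset 8: leading byte 0xE7 = 11100111 → 3-byte char #5 = E7 AB A0.
Offset 11: leading byte 0xF2 = 11110010 → 4-byte char #6 = F2 B4 A5 98.
Leading byte 0xF2 = 11110010 matches 11110xxx → 4-byte sequence.
Byte 1: 0xF2 = 11110010, payload 010 (3 bits).
Byte 2: 0xB4 = 10110100 (10xxxxxx ✓), payload 110100.
Byte 3: 0xA5 = 10100101 (10xxxxxx ✓), payload 100101.
Byte 4: 0x98 = 10011000 (10xxxxxx ✓), payload 011000.
Concatenate: 010110100100101011000 = 0xB4958 (21 bits → U+B4958).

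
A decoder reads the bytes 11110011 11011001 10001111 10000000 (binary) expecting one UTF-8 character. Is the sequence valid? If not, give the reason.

Leading byte 0xF3 = 11110011 → 4-byte form.
Byte 2 is 0xD9 = 11011001, which is not 10xxxxxx — expected a continuation byte.

invalid (non-continuation byte where continuation expected)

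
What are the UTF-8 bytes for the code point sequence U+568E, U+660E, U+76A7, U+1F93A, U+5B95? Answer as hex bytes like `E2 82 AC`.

U+568E: 3-byte form → E5 9A 8E.
U+660E: 3-byte form → E6 98 8E.
U+76A7: 3-byte form → E7 9A A7.
U+1F93A: 4-byte form → F0 9F A4 BA.
U+5B95: 3-byte form → E5 AE 95.
Concatenated (16 bytes): E5 9A 8E E6 98 8E E7 9A A7 F0 9F A4 BA E5 AE 95.

E5 9A 8E E6 98 8E E7 9A A7 F0 9F A4 BA E5 AE 95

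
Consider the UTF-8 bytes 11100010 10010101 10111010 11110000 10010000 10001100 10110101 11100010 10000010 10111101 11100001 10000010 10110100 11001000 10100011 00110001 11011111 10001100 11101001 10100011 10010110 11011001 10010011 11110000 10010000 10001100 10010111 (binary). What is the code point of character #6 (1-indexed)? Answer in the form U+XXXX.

Offset 0: leading byte 0xE2 = 11100010 → 3-byte char #1 = E2 95 BA.
Offset 3: leading byte 0xF0 = 11110000 → 4-byte char #2 = F0 90 8C B5.
Offset 7: leading byte 0xE2 = 11100010 → 3-byte char #3 = E2 82 BD.
Offset 10: leading byte 0xE1 = 11100001 → 3-byte char #4 = E1 82 B4.
Offset 13: leading byte 0xC8 = 11001000 → 2-byte char #5 = C8 A3.
Offset 15: leading byte 0x31 = 00110001 → 1-byte char #6 = 31.
Leading byte 0x31 = 00110001 matches 0xxxxxxx → 1-byte sequence.
Byte 1: 0x31 = 00110001, payload 0110001 (7 bits).
Concatenate: 0110001 = 0x31 (7 bits → U+0031).

U+0031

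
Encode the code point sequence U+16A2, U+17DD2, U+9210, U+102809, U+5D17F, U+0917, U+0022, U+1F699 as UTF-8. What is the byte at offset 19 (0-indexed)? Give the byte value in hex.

U+16A2 → 3-byte form E1 9A A2 at offsets 0–2.
U+17DD2 → 4-byte form F0 97 B7 92 at offsets 3–6.
U+9210 → 3-byte form E9 88 90 at offsets 7–9.
U+102809 → 4-byte form F4 82 A0 89 at offsets 10–13.
U+5D17F → 4-byte form F1 9D 85 BF at offsets 14–17.
U+0917 → 3-byte form E0 A4 97 at offsets 18–20.
Offset 19 falls in char 6's range; it's byte 2 of E0 A4 97 = 0xA4.

0xA4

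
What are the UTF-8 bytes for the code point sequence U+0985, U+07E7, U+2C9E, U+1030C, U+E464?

E0 A6 85 DF A7 E2 B2 9E F0 90 8C 8C EE 91 A4

U+0985: 3-byte form → E0 A6 85.
U+07E7: 2-byte form → DF A7.
U+2C9E: 3-byte form → E2 B2 9E.
U+1030C: 4-byte form → F0 90 8C 8C.
U+E464: 3-byte form → EE 91 A4.
Concatenated (15 bytes): E0 A6 85 DF A7 E2 B2 9E F0 90 8C 8C EE 91 A4.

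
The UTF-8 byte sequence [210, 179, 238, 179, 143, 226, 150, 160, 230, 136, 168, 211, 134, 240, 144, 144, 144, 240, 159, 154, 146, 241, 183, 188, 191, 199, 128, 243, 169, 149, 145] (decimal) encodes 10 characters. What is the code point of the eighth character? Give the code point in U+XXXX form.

U+77F3F

Offset 0: leading byte 0xD2 = 11010010 → 2-byte char #1 = D2 B3.
Offset 2: leading byte 0xEE = 11101110 → 3-byte char #2 = EE B3 8F.
Offset 5: leading byte 0xE2 = 11100010 → 3-byte char #3 = E2 96 A0.
Offset 8: leading byte 0xE6 = 11100110 → 3-byte char #4 = E6 88 A8.
Offset 11: leading byte 0xD3 = 11010011 → 2-byte char #5 = D3 86.
Offset 13: leading byte 0xF0 = 11110000 → 4-byte char #6 = F0 90 90 90.
Offset 17: leading byte 0xF0 = 11110000 → 4-byte char #7 = F0 9F 9A 92.
Offset 21: leading byte 0xF1 = 11110001 → 4-byte char #8 = F1 B7 BC BF.
Leading byte 0xF1 = 11110001 matches 11110xxx → 4-byte sequence.
Byte 1: 0xF1 = 11110001, payload 001 (3 bits).
Byte 2: 0xB7 = 10110111 (10xxxxxx ✓), payload 110111.
Byte 3: 0xBC = 10111100 (10xxxxxx ✓), payload 111100.
Byte 4: 0xBF = 10111111 (10xxxxxx ✓), payload 111111.
Concatenate: 001110111111100111111 = 0x77F3F (21 bits → U+77F3F).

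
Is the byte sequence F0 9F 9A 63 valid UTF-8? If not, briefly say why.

Leading byte 0xF0 = 11110000 → 4-byte form.
Byte 4 is 0x63 = 01100011, which is not 10xxxxxx — expected a continuation byte.

invalid (non-continuation byte where continuation expected)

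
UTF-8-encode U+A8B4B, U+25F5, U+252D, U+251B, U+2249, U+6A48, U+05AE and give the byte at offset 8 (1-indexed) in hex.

0xE2

1-indexed offset 8 is 0-indexed offset 7.
U+A8B4B → 4-byte form F2 A8 AD 8B at offsets 0–3.
U+25F5 → 3-byte form E2 97 B5 at offsets 4–6.
U+252D → 3-byte form E2 94 AD at offsets 7–9.
Offset 7 falls in char 3's range; it's byte 1 of E2 94 AD = 0xE2.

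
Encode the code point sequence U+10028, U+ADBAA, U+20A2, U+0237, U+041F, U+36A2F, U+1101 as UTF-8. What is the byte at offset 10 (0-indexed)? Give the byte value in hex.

0xA2

U+10028 → 4-byte form F0 90 80 A8 at offsets 0–3.
U+ADBAA → 4-byte form F2 AD AE AA at offsets 4–7.
U+20A2 → 3-byte form E2 82 A2 at offsets 8–10.
Offset 10 falls in char 3's range; it's byte 3 of E2 82 A2 = 0xA2.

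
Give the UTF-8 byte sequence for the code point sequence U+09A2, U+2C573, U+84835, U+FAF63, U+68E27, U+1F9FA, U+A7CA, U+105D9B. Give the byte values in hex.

U+09A2: 3-byte form → E0 A6 A2.
U+2C573: 4-byte form → F0 AC 95 B3.
U+84835: 4-byte form → F2 84 A0 B5.
U+FAF63: 4-byte form → F3 BA BD A3.
U+68E27: 4-byte form → F1 A8 B8 A7.
U+1F9FA: 4-byte form → F0 9F A7 BA.
U+A7CA: 3-byte form → EA 9F 8A.
U+105D9B: 4-byte form → F4 85 B6 9B.
Concatenated (30 bytes): E0 A6 A2 F0 AC 95 B3 F2 84 A0 B5 F3 BA BD A3 F1 A8 B8 A7 F0 9F A7 BA EA 9F 8A F4 85 B6 9B.

E0 A6 A2 F0 AC 95 B3 F2 84 A0 B5 F3 BA BD A3 F1 A8 B8 A7 F0 9F A7 BA EA 9F 8A F4 85 B6 9B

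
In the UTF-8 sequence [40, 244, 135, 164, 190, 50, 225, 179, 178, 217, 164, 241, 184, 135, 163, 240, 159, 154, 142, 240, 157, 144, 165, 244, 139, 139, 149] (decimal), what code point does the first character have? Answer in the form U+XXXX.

U+0028

Offset 0: leading byte 0x28 = 00101000 → 1-byte char #1 = 28.
Leading byte 0x28 = 00101000 matches 0xxxxxxx → 1-byte sequence.
Byte 1: 0x28 = 00101000, payload 0101000 (7 bits).
Concatenate: 0101000 = 0x28 (7 bits → U+0028).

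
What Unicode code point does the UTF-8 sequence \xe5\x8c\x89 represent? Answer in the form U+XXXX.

U+5309

Leading byte 0xE5 = 11100101 matches 1110xxxx → 3-byte sequence.
Byte 1: 0xE5 = 11100101, payload 0101 (4 bits).
Byte 2: 0x8C = 10001100 (10xxxxxx ✓), payload 001100.
Byte 3: 0x89 = 10001001 (10xxxxxx ✓), payload 001001.
Concatenate: 0101001100001001 = 0x5309 (16 bits → U+5309).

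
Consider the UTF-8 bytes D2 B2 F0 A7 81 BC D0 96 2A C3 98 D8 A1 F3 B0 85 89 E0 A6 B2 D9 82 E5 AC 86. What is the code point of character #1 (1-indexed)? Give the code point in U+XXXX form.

U+04B2

Offset 0: leading byte 0xD2 = 11010010 → 2-byte char #1 = D2 B2.
Leading byte 0xD2 = 11010010 matches 110xxxxx → 2-byte sequence.
Byte 1: 0xD2 = 11010010, payload 10010 (5 bits).
Byte 2: 0xB2 = 10110010 (10xxxxxx ✓), payload 110010.
Concatenate: 10010110010 = 0x4B2 (11 bits → U+04B2).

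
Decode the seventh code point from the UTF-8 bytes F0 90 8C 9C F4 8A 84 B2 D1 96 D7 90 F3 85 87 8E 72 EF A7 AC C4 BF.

U+F9EC

Offset 0: leading byte 0xF0 = 11110000 → 4-byte char #1 = F0 90 8C 9C.
Offset 4: leading byte 0xF4 = 11110100 → 4-byte char #2 = F4 8A 84 B2.
Offset 8: leading byte 0xD1 = 11010001 → 2-byte char #3 = D1 96.
Offset 10: leading byte 0xD7 = 11010111 → 2-byte char #4 = D7 90.
Offset 12: leading byte 0xF3 = 11110011 → 4-byte char #5 = F3 85 87 8E.
Offset 16: leading byte 0x72 = 01110010 → 1-byte char #6 = 72.
Offset 17: leading byte 0xEF = 11101111 → 3-byte char #7 = EF A7 AC.
Leading byte 0xEF = 11101111 matches 1110xxxx → 3-byte sequence.
Byte 1: 0xEF = 11101111, payload 1111 (4 bits).
Byte 2: 0xA7 = 10100111 (10xxxxxx ✓), payload 100111.
Byte 3: 0xAC = 10101100 (10xxxxxx ✓), payload 101100.
Concatenate: 1111100111101100 = 0xF9EC (16 bits → U+F9EC).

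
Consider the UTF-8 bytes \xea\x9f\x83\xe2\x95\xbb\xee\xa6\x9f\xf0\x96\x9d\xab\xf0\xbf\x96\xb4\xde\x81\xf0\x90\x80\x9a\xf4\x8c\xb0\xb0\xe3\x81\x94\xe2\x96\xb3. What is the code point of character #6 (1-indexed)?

U+0781

Offset 0: leading byte 0xEA = 11101010 → 3-byte char #1 = EA 9F 83.
Offset 3: leading byte 0xE2 = 11100010 → 3-byte char #2 = E2 95 BB.
Offset 6: leading byte 0xEE = 11101110 → 3-byte char #3 = EE A6 9F.
Offset 9: leading byte 0xF0 = 11110000 → 4-byte char #4 = F0 96 9D AB.
Offset 13: leading byte 0xF0 = 11110000 → 4-byte char #5 = F0 BF 96 B4.
Offset 17: leading byte 0xDE = 11011110 → 2-byte char #6 = DE 81.
Leading byte 0xDE = 11011110 matches 110xxxxx → 2-byte sequence.
Byte 1: 0xDE = 11011110, payload 11110 (5 bits).
Byte 2: 0x81 = 10000001 (10xxxxxx ✓), payload 000001.
Concatenate: 11110000001 = 0x781 (11 bits → U+0781).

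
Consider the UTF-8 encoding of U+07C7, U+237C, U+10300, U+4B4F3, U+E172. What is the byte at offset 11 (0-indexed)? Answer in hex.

0x93

U+07C7 → 2-byte form DF 87 at offsets 0–1.
U+237C → 3-byte form E2 8D BC at offsets 2–4.
U+10300 → 4-byte form F0 90 8C 80 at offsets 5–8.
U+4B4F3 → 4-byte form F1 8B 93 B3 at offsets 9–12.
Offset 11 falls in char 4's range; it's byte 3 of F1 8B 93 B3 = 0x93.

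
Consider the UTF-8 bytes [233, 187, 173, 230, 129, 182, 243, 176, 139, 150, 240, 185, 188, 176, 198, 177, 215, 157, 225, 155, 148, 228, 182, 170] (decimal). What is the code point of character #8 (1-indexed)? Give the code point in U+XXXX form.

Offset 0: leading byte 0xE9 = 11101001 → 3-byte char #1 = E9 BB AD.
Offset 3: leading byte 0xE6 = 11100110 → 3-byte char #2 = E6 81 B6.
Offset 6: leading byte 0xF3 = 11110011 → 4-byte char #3 = F3 B0 8B 96.
Offset 10: leading byte 0xF0 = 11110000 → 4-byte char #4 = F0 B9 BC B0.
Offset 14: leading byte 0xC6 = 11000110 → 2-byte char #5 = C6 B1.
Offset 16: leading byte 0xD7 = 11010111 → 2-byte char #6 = D7 9D.
Offset 18: leading byte 0xE1 = 11100001 → 3-byte char #7 = E1 9B 94.
Offset 21: leading byte 0xE4 = 11100100 → 3-byte char #8 = E4 B6 AA.
Leading byte 0xE4 = 11100100 matches 1110xxxx → 3-byte sequence.
Byte 1: 0xE4 = 11100100, payload 0100 (4 bits).
Byte 2: 0xB6 = 10110110 (10xxxxxx ✓), payload 110110.
Byte 3: 0xAA = 10101010 (10xxxxxx ✓), payload 101010.
Concatenate: 0100110110101010 = 0x4DAA (16 bits → U+4DAA).

U+4DAA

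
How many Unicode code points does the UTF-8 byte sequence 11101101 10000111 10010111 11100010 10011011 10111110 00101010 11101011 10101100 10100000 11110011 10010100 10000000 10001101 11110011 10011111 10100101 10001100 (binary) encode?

Byte at offset 0: 0xED = 11101101 → 3-byte char (#1). Advance 3.
Byte at offset 3: 0xE2 = 11100010 → 3-byte char (#2). Advance 3.
Byte at offset 6: 0x2A = 00101010 → 1-byte char (#3). Advance 1.
Byte at offset 7: 0xEB = 11101011 → 3-byte char (#4). Advance 3.
Byte at offset 10: 0xF3 = 11110011 → 4-byte char (#5). Advance 4.
Byte at offset 14: 0xF3 = 11110011 → 4-byte char (#6). Advance 4.
Reached end at offset 18 after 6 code points.

6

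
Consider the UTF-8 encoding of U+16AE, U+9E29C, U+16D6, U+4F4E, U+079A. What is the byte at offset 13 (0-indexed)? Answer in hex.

0xDE

U+16AE → 3-byte form E1 9A AE at offsets 0–2.
U+9E29C → 4-byte form F2 9E 8A 9C at offsets 3–6.
U+16D6 → 3-byte form E1 9B 96 at offsets 7–9.
U+4F4E → 3-byte form E4 BD 8E at offsets 10–12.
U+079A → 2-byte form DE 9A at offsets 13–14.
Offset 13 falls in char 5's range; it's byte 1 of DE 9A = 0xDE.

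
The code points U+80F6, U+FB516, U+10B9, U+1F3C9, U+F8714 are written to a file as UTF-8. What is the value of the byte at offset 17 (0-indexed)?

0x94

U+80F6 → 3-byte form E8 83 B6 at offsets 0–2.
U+FB516 → 4-byte form F3 BB 94 96 at offsets 3–6.
U+10B9 → 3-byte form E1 82 B9 at offsets 7–9.
U+1F3C9 → 4-byte form F0 9F 8F 89 at offsets 10–13.
U+F8714 → 4-byte form F3 B8 9C 94 at offsets 14–17.
Offset 17 falls in char 5's range; it's byte 4 of F3 B8 9C 94 = 0x94.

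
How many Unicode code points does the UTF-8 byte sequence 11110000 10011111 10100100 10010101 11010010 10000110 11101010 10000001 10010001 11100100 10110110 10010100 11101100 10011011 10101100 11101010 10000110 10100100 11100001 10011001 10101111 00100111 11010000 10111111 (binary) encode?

9

Byte at offset 0: 0xF0 = 11110000 → 4-byte char (#1). Advance 4.
Byte at offset 4: 0xD2 = 11010010 → 2-byte char (#2). Advance 2.
Byte at offset 6: 0xEA = 11101010 → 3-byte char (#3). Advance 3.
Byte at offset 9: 0xE4 = 11100100 → 3-byte char (#4). Advance 3.
Byte at offset 12: 0xEC = 11101100 → 3-byte char (#5). Advance 3.
Byte at offset 15: 0xEA = 11101010 → 3-byte char (#6). Advance 3.
Byte at offset 18: 0xE1 = 11100001 → 3-byte char (#7). Advance 3.
Byte at offset 21: 0x27 = 00100111 → 1-byte char (#8). Advance 1.
Byte at offset 22: 0xD0 = 11010000 → 2-byte char (#9). Advance 2.
Reached end at offset 24 after 9 code points.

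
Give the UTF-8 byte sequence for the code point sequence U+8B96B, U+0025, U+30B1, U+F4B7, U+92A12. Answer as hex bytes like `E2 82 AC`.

U+8B96B: 4-byte form → F2 8B A5 AB.
U+0025: 1-byte form → 25.
U+30B1: 3-byte form → E3 82 B1.
U+F4B7: 3-byte form → EF 92 B7.
U+92A12: 4-byte form → F2 92 A8 92.
Concatenated (15 bytes): F2 8B A5 AB 25 E3 82 B1 EF 92 B7 F2 92 A8 92.

F2 8B A5 AB 25 E3 82 B1 EF 92 B7 F2 92 A8 92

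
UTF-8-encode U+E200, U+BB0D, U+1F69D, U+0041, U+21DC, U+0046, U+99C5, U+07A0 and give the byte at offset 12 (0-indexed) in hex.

U+E200 → 3-byte form EE 88 80 at offsets 0–2.
U+BB0D → 3-byte form EB AC 8D at offsets 3–5.
U+1F69D → 4-byte form F0 9F 9A 9D at offsets 6–9.
U+0041 → 1-byte form 41 at offsets 10–10.
U+21DC → 3-byte form E2 87 9C at offsets 11–13.
Offset 12 falls in char 5's range; it's byte 2 of E2 87 9C = 0x87.

0x87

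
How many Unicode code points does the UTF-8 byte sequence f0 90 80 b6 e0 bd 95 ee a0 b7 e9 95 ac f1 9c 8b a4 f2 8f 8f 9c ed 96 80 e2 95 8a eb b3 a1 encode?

Byte at offset 0: 0xF0 = 11110000 → 4-byte char (#1). Advance 4.
Byte at offset 4: 0xE0 = 11100000 → 3-byte char (#2). Advance 3.
Byte at offset 7: 0xEE = 11101110 → 3-byte char (#3). Advance 3.
Byte at offset 10: 0xE9 = 11101001 → 3-byte char (#4). Advance 3.
Byte at offset 13: 0xF1 = 11110001 → 4-byte char (#5). Advance 4.
Byte at offset 17: 0xF2 = 11110010 → 4-byte char (#6). Advance 4.
Byte at offset 21: 0xED = 11101101 → 3-byte char (#7). Advance 3.
Byte at offset 24: 0xE2 = 11100010 → 3-byte char (#8). Advance 3.
Byte at offset 27: 0xEB = 11101011 → 3-byte char (#9). Advance 3.
Reached end at offset 30 after 9 code points.

9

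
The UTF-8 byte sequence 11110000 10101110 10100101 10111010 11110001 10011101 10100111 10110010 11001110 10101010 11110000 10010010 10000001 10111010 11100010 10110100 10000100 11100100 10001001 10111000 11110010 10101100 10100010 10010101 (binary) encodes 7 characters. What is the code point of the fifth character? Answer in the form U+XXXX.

Offset 0: leading byte 0xF0 = 11110000 → 4-byte char #1 = F0 AE A5 BA.
Offset 4: leading byte 0xF1 = 11110001 → 4-byte char #2 = F1 9D A7 B2.
Offset 8: leading byte 0xCE = 11001110 → 2-byte char #3 = CE AA.
Offset 10: leading byte 0xF0 = 11110000 → 4-byte char #4 = F0 92 81 BA.
Offset 14: leading byte 0xE2 = 11100010 → 3-byte char #5 = E2 B4 84.
Leading byte 0xE2 = 11100010 matches 1110xxxx → 3-byte sequence.
Byte 1: 0xE2 = 11100010, payload 0010 (4 bits).
Byte 2: 0xB4 = 10110100 (10xxxxxx ✓), payload 110100.
Byte 3: 0x84 = 10000100 (10xxxxxx ✓), payload 000100.
Concatenate: 0010110100000100 = 0x2D04 (16 bits → U+2D04).

U+2D04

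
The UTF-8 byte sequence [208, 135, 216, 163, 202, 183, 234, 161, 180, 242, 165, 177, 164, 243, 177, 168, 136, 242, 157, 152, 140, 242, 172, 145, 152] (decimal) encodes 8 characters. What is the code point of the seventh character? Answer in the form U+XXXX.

Offset 0: leading byte 0xD0 = 11010000 → 2-byte char #1 = D0 87.
Offset 2: leading byte 0xD8 = 11011000 → 2-byte char #2 = D8 A3.
Offset 4: leading byte 0xCA = 11001010 → 2-byte char #3 = CA B7.
Offset 6: leading byte 0xEA = 11101010 → 3-byte char #4 = EA A1 B4.
Offset 9: leading byte 0xF2 = 11110010 → 4-byte char #5 = F2 A5 B1 A4.
Offset 13: leading byte 0xF3 = 11110011 → 4-byte char #6 = F3 B1 A8 88.
Offset 17: leading byte 0xF2 = 11110010 → 4-byte char #7 = F2 9D 98 8C.
Leading byte 0xF2 = 11110010 matches 11110xxx → 4-byte sequence.
Byte 1: 0xF2 = 11110010, payload 010 (3 bits).
Byte 2: 0x9D = 10011101 (10xxxxxx ✓), payload 011101.
Byte 3: 0x98 = 10011000 (10xxxxxx ✓), payload 011000.
Byte 4: 0x8C = 10001100 (10xxxxxx ✓), payload 001100.
Concatenate: 010011101011000001100 = 0x9D60C (21 bits → U+9D60C).

U+9D60C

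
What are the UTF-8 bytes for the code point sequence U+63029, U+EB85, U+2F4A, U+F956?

U+63029: 4-byte form → F1 A3 80 A9.
U+EB85: 3-byte form → EE AE 85.
U+2F4A: 3-byte form → E2 BD 8A.
U+F956: 3-byte form → EF A5 96.
Concatenated (13 bytes): F1 A3 80 A9 EE AE 85 E2 BD 8A EF A5 96.

F1 A3 80 A9 EE AE 85 E2 BD 8A EF A5 96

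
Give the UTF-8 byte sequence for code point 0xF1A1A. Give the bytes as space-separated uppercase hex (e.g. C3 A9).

U+F1A1A = 0xF1A1A = 989722 decimal. In range U+10000–U+10FFFF → 4-byte form: 11110xxx 10xxxxxx 10xxxxxx 10xxxxxx.
Binary (21 bits): 011110001101000011010.
Split 3+6+6+6: 011 | 110001 | 101000 | 011010.
Byte 1: 11110011 = 0xF3.
Byte 2: 10110001 = 0xB1.
Byte 3: 10101000 = 0xA8.
Byte 4: 10011010 = 0x9A.

F3 B1 A8 9A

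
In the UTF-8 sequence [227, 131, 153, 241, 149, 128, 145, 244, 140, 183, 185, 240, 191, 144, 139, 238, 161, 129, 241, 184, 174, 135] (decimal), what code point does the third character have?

U+10CDF9

Offset 0: leading byte 0xE3 = 11100011 → 3-byte char #1 = E3 83 99.
Offset 3: leading byte 0xF1 = 11110001 → 4-byte char #2 = F1 95 80 91.
Offset 7: leading byte 0xF4 = 11110100 → 4-byte char #3 = F4 8C B7 B9.
Leading byte 0xF4 = 11110100 matches 11110xxx → 4-byte sequence.
Byte 1: 0xF4 = 11110100, payload 100 (3 bits).
Byte 2: 0x8C = 10001100 (10xxxxxx ✓), payload 001100.
Byte 3: 0xB7 = 10110111 (10xxxxxx ✓), payload 110111.
Byte 4: 0xB9 = 10111001 (10xxxxxx ✓), payload 111001.
Concatenate: 100001100110111111001 = 0x10CDF9 (21 bits → U+10CDF9).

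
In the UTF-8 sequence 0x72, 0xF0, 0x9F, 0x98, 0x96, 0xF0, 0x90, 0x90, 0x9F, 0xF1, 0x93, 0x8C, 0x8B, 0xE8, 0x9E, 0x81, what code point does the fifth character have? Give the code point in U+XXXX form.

Offset 0: leading byte 0x72 = 01110010 → 1-byte char #1 = 72.
Offset 1: leading byte 0xF0 = 11110000 → 4-byte char #2 = F0 9F 98 96.
Offset 5: leading byte 0xF0 = 11110000 → 4-byte char #3 = F0 90 90 9F.
Offset 9: leading byte 0xF1 = 11110001 → 4-byte char #4 = F1 93 8C 8B.
Offset 13: leading byte 0xE8 = 11101000 → 3-byte char #5 = E8 9E 81.
Leading byte 0xE8 = 11101000 matches 1110xxxx → 3-byte sequence.
Byte 1: 0xE8 = 11101000, payload 1000 (4 bits).
Byte 2: 0x9E = 10011110 (10xxxxxx ✓), payload 011110.
Byte 3: 0x81 = 10000001 (10xxxxxx ✓), payload 000001.
Concatenate: 1000011110000001 = 0x8781 (16 bits → U+8781).

U+8781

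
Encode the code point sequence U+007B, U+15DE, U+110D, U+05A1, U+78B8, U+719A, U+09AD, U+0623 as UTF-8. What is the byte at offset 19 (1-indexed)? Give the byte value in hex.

0xD8

1-indexed offset 19 is 0-indexed offset 18.
U+007B → 1-byte form 7B at offsets 0–0.
U+15DE → 3-byte form E1 97 9E at offsets 1–3.
U+110D → 3-byte form E1 84 8D at offsets 4–6.
U+05A1 → 2-byte form D6 A1 at offsets 7–8.
U+78B8 → 3-byte form E7 A2 B8 at offsets 9–11.
U+719A → 3-byte form E7 86 9A at offsets 12–14.
U+09AD → 3-byte form E0 A6 AD at offsets 15–17.
U+0623 → 2-byte form D8 A3 at offsets 18–19.
Offset 18 falls in char 8's range; it's byte 1 of D8 A3 = 0xD8.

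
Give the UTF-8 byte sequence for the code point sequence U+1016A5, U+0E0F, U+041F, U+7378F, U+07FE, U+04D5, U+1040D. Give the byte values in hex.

U+1016A5: 4-byte form → F4 81 9A A5.
U+0E0F: 3-byte form → E0 B8 8F.
U+041F: 2-byte form → D0 9F.
U+7378F: 4-byte form → F1 B3 9E 8F.
U+07FE: 2-byte form → DF BE.
U+04D5: 2-byte form → D3 95.
U+1040D: 4-byte form → F0 90 90 8D.
Concatenated (21 bytes): F4 81 9A A5 E0 B8 8F D0 9F F1 B3 9E 8F DF BE D3 95 F0 90 90 8D.

F4 81 9A A5 E0 B8 8F D0 9F F1 B3 9E 8F DF BE D3 95 F0 90 90 8D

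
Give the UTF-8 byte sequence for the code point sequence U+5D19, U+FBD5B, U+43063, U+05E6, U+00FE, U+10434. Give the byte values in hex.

U+5D19: 3-byte form → E5 B4 99.
U+FBD5B: 4-byte form → F3 BB B5 9B.
U+43063: 4-byte form → F1 83 81 A3.
U+05E6: 2-byte form → D7 A6.
U+00FE: 2-byte form → C3 BE.
U+10434: 4-byte form → F0 90 90 B4.
Concatenated (19 bytes): E5 B4 99 F3 BB B5 9B F1 83 81 A3 D7 A6 C3 BE F0 90 90 B4.

E5 B4 99 F3 BB B5 9B F1 83 81 A3 D7 A6 C3 BE F0 90 90 B4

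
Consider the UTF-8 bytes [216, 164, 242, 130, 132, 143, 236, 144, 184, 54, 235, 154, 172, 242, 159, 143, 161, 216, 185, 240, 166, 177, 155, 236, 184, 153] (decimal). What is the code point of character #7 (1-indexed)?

U+0639

Offset 0: leading byte 0xD8 = 11011000 → 2-byte char #1 = D8 A4.
Offset 2: leading byte 0xF2 = 11110010 → 4-byte char #2 = F2 82 84 8F.
Offset 6: leading byte 0xEC = 11101100 → 3-byte char #3 = EC 90 B8.
Offset 9: leading byte 0x36 = 00110110 → 1-byte char #4 = 36.
Offset 10: leading byte 0xEB = 11101011 → 3-byte char #5 = EB 9A AC.
Offset 13: leading byte 0xF2 = 11110010 → 4-byte char #6 = F2 9F 8F A1.
Offset 17: leading byte 0xD8 = 11011000 → 2-byte char #7 = D8 B9.
Leading byte 0xD8 = 11011000 matches 110xxxxx → 2-byte sequence.
Byte 1: 0xD8 = 11011000, payload 11000 (5 bits).
Byte 2: 0xB9 = 10111001 (10xxxxxx ✓), payload 111001.
Concatenate: 11000111001 = 0x639 (11 bits → U+0639).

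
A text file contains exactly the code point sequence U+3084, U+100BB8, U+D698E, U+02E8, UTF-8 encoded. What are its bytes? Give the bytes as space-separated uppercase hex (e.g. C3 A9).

U+3084: 3-byte form → E3 82 84.
U+100BB8: 4-byte form → F4 80 AE B8.
U+D698E: 4-byte form → F3 96 A6 8E.
U+02E8: 2-byte form → CB A8.
Concatenated (13 bytes): E3 82 84 F4 80 AE B8 F3 96 A6 8E CB A8.

E3 82 84 F4 80 AE B8 F3 96 A6 8E CB A8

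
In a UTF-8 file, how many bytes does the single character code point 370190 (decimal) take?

4

U+5A60E = 0x5A60E. UTF-8 uses 1 byte below 0x80, 2 below 0x800, 3 below 0x10000, 4 up to 0x10FFFF. 0x5A60E is in U+10000–U+10FFFF → 4 bytes.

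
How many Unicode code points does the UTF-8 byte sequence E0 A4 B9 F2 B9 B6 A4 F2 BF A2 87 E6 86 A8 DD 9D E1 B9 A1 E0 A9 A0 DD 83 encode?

8

Byte at offset 0: 0xE0 = 11100000 → 3-byte char (#1). Advance 3.
Byte at offset 3: 0xF2 = 11110010 → 4-byte char (#2). Advance 4.
Byte at offset 7: 0xF2 = 11110010 → 4-byte char (#3). Advance 4.
Byte at offset 11: 0xE6 = 11100110 → 3-byte char (#4). Advance 3.
Byte at offset 14: 0xDD = 11011101 → 2-byte char (#5). Advance 2.
Byte at offset 16: 0xE1 = 11100001 → 3-byte char (#6). Advance 3.
Byte at offset 19: 0xE0 = 11100000 → 3-byte char (#7). Advance 3.
Byte at offset 22: 0xDD = 11011101 → 2-byte char (#8). Advance 2.
Reached end at offset 24 after 8 code points.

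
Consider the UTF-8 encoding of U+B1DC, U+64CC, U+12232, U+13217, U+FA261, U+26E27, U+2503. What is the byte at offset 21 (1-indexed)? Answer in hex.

1-indexed offset 21 is 0-indexed offset 20.
U+B1DC → 3-byte form EB 87 9C at offsets 0–2.
U+64CC → 3-byte form E6 93 8C at offsets 3–5.
U+12232 → 4-byte form F0 92 88 B2 at offsets 6–9.
U+13217 → 4-byte form F0 93 88 97 at offsets 10–13.
U+FA261 → 4-byte form F3 BA 89 A1 at offsets 14–17.
U+26E27 → 4-byte form F0 A6 B8 A7 at offsets 18–21.
Offset 20 falls in char 6's range; it's byte 3 of F0 A6 B8 A7 = 0xB8.

0xB8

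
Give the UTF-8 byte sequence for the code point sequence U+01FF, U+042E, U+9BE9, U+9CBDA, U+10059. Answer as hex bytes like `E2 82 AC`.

U+01FF: 2-byte form → C7 BF.
U+042E: 2-byte form → D0 AE.
U+9BE9: 3-byte form → E9 AF A9.
U+9CBDA: 4-byte form → F2 9C AF 9A.
U+10059: 4-byte form → F0 90 81 99.
Concatenated (15 bytes): C7 BF D0 AE E9 AF A9 F2 9C AF 9A F0 90 81 99.

C7 BF D0 AE E9 AF A9 F2 9C AF 9A F0 90 81 99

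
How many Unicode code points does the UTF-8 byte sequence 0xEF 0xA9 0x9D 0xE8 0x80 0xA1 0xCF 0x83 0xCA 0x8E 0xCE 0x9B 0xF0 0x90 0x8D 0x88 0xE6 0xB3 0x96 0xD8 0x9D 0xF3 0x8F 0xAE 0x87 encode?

9

Byte at offset 0: 0xEF = 11101111 → 3-byte char (#1). Advance 3.
Byte at offset 3: 0xE8 = 11101000 → 3-byte char (#2). Advance 3.
Byte at offset 6: 0xCF = 11001111 → 2-byte char (#3). Advance 2.
Byte at offset 8: 0xCA = 11001010 → 2-byte char (#4). Advance 2.
Byte at offset 10: 0xCE = 11001110 → 2-byte char (#5). Advance 2.
Byte at offset 12: 0xF0 = 11110000 → 4-byte char (#6). Advance 4.
Byte at offset 16: 0xE6 = 11100110 → 3-byte char (#7). Advance 3.
Byte at offset 19: 0xD8 = 11011000 → 2-byte char (#8). Advance 2.
Byte at offset 21: 0xF3 = 11110011 → 4-byte char (#9). Advance 4.
Reached end at offset 25 after 9 code points.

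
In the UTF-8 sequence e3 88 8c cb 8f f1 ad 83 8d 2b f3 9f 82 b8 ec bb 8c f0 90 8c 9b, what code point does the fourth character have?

Offset 0: leading byte 0xE3 = 11100011 → 3-byte char #1 = E3 88 8C.
Offset 3: leading byte 0xCB = 11001011 → 2-byte char #2 = CB 8F.
Offset 5: leading byte 0xF1 = 11110001 → 4-byte char #3 = F1 AD 83 8D.
Offset 9: leading byte 0x2B = 00101011 → 1-byte char #4 = 2B.
Leading byte 0x2B = 00101011 matches 0xxxxxxx → 1-byte sequence.
Byte 1: 0x2B = 00101011, payload 0101011 (7 bits).
Concatenate: 0101011 = 0x2B (7 bits → U+002B).

U+002B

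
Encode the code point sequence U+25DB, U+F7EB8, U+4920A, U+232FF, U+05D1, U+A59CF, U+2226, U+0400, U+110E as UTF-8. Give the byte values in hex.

E2 97 9B F3 B7 BA B8 F1 89 88 8A F0 A3 8B BF D7 91 F2 A5 A7 8F E2 88 A6 D0 80 E1 84 8E

U+25DB: 3-byte form → E2 97 9B.
U+F7EB8: 4-byte form → F3 B7 BA B8.
U+4920A: 4-byte form → F1 89 88 8A.
U+232FF: 4-byte form → F0 A3 8B BF.
U+05D1: 2-byte form → D7 91.
U+A59CF: 4-byte form → F2 A5 A7 8F.
U+2226: 3-byte form → E2 88 A6.
U+0400: 2-byte form → D0 80.
U+110E: 3-byte form → E1 84 8E.
Concatenated (29 bytes): E2 97 9B F3 B7 BA B8 F1 89 88 8A F0 A3 8B BF D7 91 F2 A5 A7 8F E2 88 A6 D0 80 E1 84 8E.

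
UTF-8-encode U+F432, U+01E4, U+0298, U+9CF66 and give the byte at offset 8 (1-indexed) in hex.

1-indexed offset 8 is 0-indexed offset 7.
U+F432 → 3-byte form EF 90 B2 at offsets 0–2.
U+01E4 → 2-byte form C7 A4 at offsets 3–4.
U+0298 → 2-byte form CA 98 at offsets 5–6.
U+9CF66 → 4-byte form F2 9C BD A6 at offsets 7–10.
Offset 7 falls in char 4's range; it's byte 1 of F2 9C BD A6 = 0xF2.

0xF2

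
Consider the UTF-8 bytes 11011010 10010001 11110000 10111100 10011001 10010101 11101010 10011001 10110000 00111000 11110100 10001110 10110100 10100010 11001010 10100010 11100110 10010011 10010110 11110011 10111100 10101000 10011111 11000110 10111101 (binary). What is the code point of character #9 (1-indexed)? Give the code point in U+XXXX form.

U+01BD

Offset 0: leading byte 0xDA = 11011010 → 2-byte char #1 = DA 91.
Offset 2: leading byte 0xF0 = 11110000 → 4-byte char #2 = F0 BC 99 95.
Offset 6: leading byte 0xEA = 11101010 → 3-byte char #3 = EA 99 B0.
Offset 9: leading byte 0x38 = 00111000 → 1-byte char #4 = 38.
Offset 10: leading byte 0xF4 = 11110100 → 4-byte char #5 = F4 8E B4 A2.
Offset 14: leading byte 0xCA = 11001010 → 2-byte char #6 = CA A2.
Offset 16: leading byte 0xE6 = 11100110 → 3-byte char #7 = E6 93 96.
Offset 19: leading byte 0xF3 = 11110011 → 4-byte char #8 = F3 BC A8 9F.
Offset 23: leading byte 0xC6 = 11000110 → 2-byte char #9 = C6 BD.
Leading byte 0xC6 = 11000110 matches 110xxxxx → 2-byte sequence.
Byte 1: 0xC6 = 11000110, payload 00110 (5 bits).
Byte 2: 0xBD = 10111101 (10xxxxxx ✓), payload 111101.
Concatenate: 00110111101 = 0x1BD (11 bits → U+01BD).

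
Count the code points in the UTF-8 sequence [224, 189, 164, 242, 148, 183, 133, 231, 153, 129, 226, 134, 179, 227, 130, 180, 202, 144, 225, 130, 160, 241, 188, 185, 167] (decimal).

Byte at offset 0: 0xE0 = 11100000 → 3-byte char (#1). Advance 3.
Byte at offset 3: 0xF2 = 11110010 → 4-byte char (#2). Advance 4.
Byte at offset 7: 0xE7 = 11100111 → 3-byte char (#3). Advance 3.
Byte at offset 10: 0xE2 = 11100010 → 3-byte char (#4). Advance 3.
Byte at offset 13: 0xE3 = 11100011 → 3-byte char (#5). Advance 3.
Byte at offset 16: 0xCA = 11001010 → 2-byte char (#6). Advance 2.
Byte at offset 18: 0xE1 = 11100001 → 3-byte char (#7). Advance 3.
Byte at offset 21: 0xF1 = 11110001 → 4-byte char (#8). Advance 4.
Reached end at offset 25 after 8 code points.

8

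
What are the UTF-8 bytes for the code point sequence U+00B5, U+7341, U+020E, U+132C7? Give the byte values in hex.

C2 B5 E7 8D 81 C8 8E F0 93 8B 87

U+00B5: 2-byte form → C2 B5.
U+7341: 3-byte form → E7 8D 81.
U+020E: 2-byte form → C8 8E.
U+132C7: 4-byte form → F0 93 8B 87.
Concatenated (11 bytes): C2 B5 E7 8D 81 C8 8E F0 93 8B 87.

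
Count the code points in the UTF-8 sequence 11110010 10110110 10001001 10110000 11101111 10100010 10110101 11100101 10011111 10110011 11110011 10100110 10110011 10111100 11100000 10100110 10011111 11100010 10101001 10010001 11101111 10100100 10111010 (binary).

Byte at offset 0: 0xF2 = 11110010 → 4-byte char (#1). Advance 4.
Byte at offset 4: 0xEF = 11101111 → 3-byte char (#2). Advance 3.
Byte at offset 7: 0xE5 = 11100101 → 3-byte char (#3). Advance 3.
Byte at offset 10: 0xF3 = 11110011 → 4-byte char (#4). Advance 4.
Byte at offset 14: 0xE0 = 11100000 → 3-byte char (#5). Advance 3.
Byte at offset 17: 0xE2 = 11100010 → 3-byte char (#6). Advance 3.
Byte at offset 20: 0xEF = 11101111 → 3-byte char (#7). Advance 3.
Reached end at offset 23 after 7 code points.

7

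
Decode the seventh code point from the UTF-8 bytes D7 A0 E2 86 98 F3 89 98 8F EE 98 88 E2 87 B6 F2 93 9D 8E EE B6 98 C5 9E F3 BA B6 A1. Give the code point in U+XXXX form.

U+ED98

Offset 0: leading byte 0xD7 = 11010111 → 2-byte char #1 = D7 A0.
Offset 2: leading byte 0xE2 = 11100010 → 3-byte char #2 = E2 86 98.
Offset 5: leading byte 0xF3 = 11110011 → 4-byte char #3 = F3 89 98 8F.
Offset 9: leading byte 0xEE = 11101110 → 3-byte char #4 = EE 98 88.
Offset 12: leading byte 0xE2 = 11100010 → 3-byte char #5 = E2 87 B6.
Offset 15: leading byte 0xF2 = 11110010 → 4-byte char #6 = F2 93 9D 8E.
Offset 19: leading byte 0xEE = 11101110 → 3-byte char #7 = EE B6 98.
Leading byte 0xEE = 11101110 matches 1110xxxx → 3-byte sequence.
Byte 1: 0xEE = 11101110, payload 1110 (4 bits).
Byte 2: 0xB6 = 10110110 (10xxxxxx ✓), payload 110110.
Byte 3: 0x98 = 10011000 (10xxxxxx ✓), payload 011000.
Concatenate: 1110110110011000 = 0xED98 (16 bits → U+ED98).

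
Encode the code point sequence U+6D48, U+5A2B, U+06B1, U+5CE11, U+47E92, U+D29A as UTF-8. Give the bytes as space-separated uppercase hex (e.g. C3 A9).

U+6D48: 3-byte form → E6 B5 88.
U+5A2B: 3-byte form → E5 A8 AB.
U+06B1: 2-byte form → DA B1.
U+5CE11: 4-byte form → F1 9C B8 91.
U+47E92: 4-byte form → F1 87 BA 92.
U+D29A: 3-byte form → ED 8A 9A.
Concatenated (19 bytes): E6 B5 88 E5 A8 AB DA B1 F1 9C B8 91 F1 87 BA 92 ED 8A 9A.

E6 B5 88 E5 A8 AB DA B1 F1 9C B8 91 F1 87 BA 92 ED 8A 9A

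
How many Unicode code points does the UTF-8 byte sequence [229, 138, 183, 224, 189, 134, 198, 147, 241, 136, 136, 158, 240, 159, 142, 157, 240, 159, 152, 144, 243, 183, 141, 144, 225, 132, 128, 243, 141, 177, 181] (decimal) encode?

9

Byte at offset 0: 0xE5 = 11100101 → 3-byte char (#1). Advance 3.
Byte at offset 3: 0xE0 = 11100000 → 3-byte char (#2). Advance 3.
Byte at offset 6: 0xC6 = 11000110 → 2-byte char (#3). Advance 2.
Byte at offset 8: 0xF1 = 11110001 → 4-byte char (#4). Advance 4.
Byte at offset 12: 0xF0 = 11110000 → 4-byte char (#5). Advance 4.
Byte at offset 16: 0xF0 = 11110000 → 4-byte char (#6). Advance 4.
Byte at offset 20: 0xF3 = 11110011 → 4-byte char (#7). Advance 4.
Byte at offset 24: 0xE1 = 11100001 → 3-byte char (#8). Advance 3.
Byte at offset 27: 0xF3 = 11110011 → 4-byte char (#9). Advance 4.
Reached end at offset 31 after 9 code points.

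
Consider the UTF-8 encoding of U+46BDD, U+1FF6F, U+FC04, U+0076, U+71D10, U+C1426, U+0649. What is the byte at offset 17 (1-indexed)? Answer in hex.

0xF3

1-indexed offset 17 is 0-indexed offset 16.
U+46BDD → 4-byte form F1 86 AF 9D at offsets 0–3.
U+1FF6F → 4-byte form F0 9F BD AF at offsets 4–7.
U+FC04 → 3-byte form EF B0 84 at offsets 8–10.
U+0076 → 1-byte form 76 at offsets 11–11.
U+71D10 → 4-byte form F1 B1 B4 90 at offsets 12–15.
U+C1426 → 4-byte form F3 81 90 A6 at offsets 16–19.
Offset 16 falls in char 6's range; it's byte 1 of F3 81 90 A6 = 0xF3.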